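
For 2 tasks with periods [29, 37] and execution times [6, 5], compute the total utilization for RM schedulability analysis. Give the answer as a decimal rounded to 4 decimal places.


Compute individual utilizations (exact fractions):
  Task 1: C/T = 6/29 (approx. 0.2069)
  Task 2: C/T = 5/37 (approx. 0.1351)
Total utilization U = 6/29 + 5/37 = 367/1073
Rounded to 4 decimal places: U = 0.3420
RM (Liu & Layland) bound for 2 tasks = 0.828427; compare with U = 367/1073 (approx. 0.342032)
U <= bound, so schedulable by RM sufficient condition.

0.3420


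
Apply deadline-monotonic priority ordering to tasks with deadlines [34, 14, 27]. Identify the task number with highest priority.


Sort tasks by relative deadline (ascending):
  Task 2: deadline = 14
  Task 3: deadline = 27
  Task 1: deadline = 34
Priority order (highest first): [2, 3, 1]
Highest priority task = 2

2


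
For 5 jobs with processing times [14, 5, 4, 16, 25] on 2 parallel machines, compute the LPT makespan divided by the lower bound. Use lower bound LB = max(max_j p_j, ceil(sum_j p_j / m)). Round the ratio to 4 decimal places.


LPT order: [25, 16, 14, 5, 4]
Machine loads after assignment: [34, 30]
LPT makespan = 34
Lower bound = max(max_job, ceil(total/2)) = max(25, 32) = 32
Ratio = 34 / 32 = 1.0625

1.0625


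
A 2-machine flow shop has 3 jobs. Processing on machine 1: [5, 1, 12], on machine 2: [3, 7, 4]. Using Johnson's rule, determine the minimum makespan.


Apply Johnson's rule:
  Group 1 (a <= b): [(2, 1, 7)]
  Group 2 (a > b): [(3, 12, 4), (1, 5, 3)]
Optimal job order: [2, 3, 1]
Schedule:
  Job 2: M1 done at 1, M2 done at 8
  Job 3: M1 done at 13, M2 done at 17
  Job 1: M1 done at 18, M2 done at 21
Makespan = 21

21


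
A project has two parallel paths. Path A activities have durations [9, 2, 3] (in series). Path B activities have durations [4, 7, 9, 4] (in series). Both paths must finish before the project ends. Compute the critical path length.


Path A total = 9 + 2 + 3 = 14
Path B total = 4 + 7 + 9 + 4 = 24
Critical path = longest path = max(14, 24) = 24

24


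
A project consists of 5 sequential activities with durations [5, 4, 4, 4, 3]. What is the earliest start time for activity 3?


Activity 3 starts after activities 1 through 2 complete.
Predecessor durations: [5, 4]
ES = 5 + 4 = 9

9


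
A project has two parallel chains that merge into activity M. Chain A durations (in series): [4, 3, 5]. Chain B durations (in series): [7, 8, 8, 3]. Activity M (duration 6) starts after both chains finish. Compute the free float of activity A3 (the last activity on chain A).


ES(A3) = sum of predecessors on chain A = 7
EF(A3) = ES + duration = 7 + 5 = 12
Successor of A3 is M. ES(M) = max(sum(A), sum(B)) = max(12, 26) = 26
Free float = ES(successor) - EF(current) = 26 - 12 = 14

14


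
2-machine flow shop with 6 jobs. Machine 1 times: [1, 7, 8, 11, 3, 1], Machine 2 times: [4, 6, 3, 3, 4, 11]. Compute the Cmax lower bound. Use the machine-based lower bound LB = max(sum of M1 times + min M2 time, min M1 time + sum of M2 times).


LB1 = sum(M1 times) + min(M2 times) = 31 + 3 = 34
LB2 = min(M1 times) + sum(M2 times) = 1 + 31 = 32
Lower bound = max(LB1, LB2) = max(34, 32) = 34

34


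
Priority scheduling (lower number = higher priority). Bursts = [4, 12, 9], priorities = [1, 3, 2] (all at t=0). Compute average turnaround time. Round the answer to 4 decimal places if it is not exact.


Sort by priority (ascending = highest first):
Order: [(1, 4), (2, 9), (3, 12)]
Completion times:
  Priority 1, burst=4, C=4
  Priority 2, burst=9, C=13
  Priority 3, burst=12, C=25
Average turnaround = 42/3 = 14.0

14.0


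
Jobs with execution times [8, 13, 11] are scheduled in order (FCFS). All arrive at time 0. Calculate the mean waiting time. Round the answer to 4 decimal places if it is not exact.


FCFS order (as given): [8, 13, 11]
Waiting times:
  Job 1: wait = 0
  Job 2: wait = 8
  Job 3: wait = 21
Sum of waiting times = 29
Average waiting time = 29/3 = 9.6667

9.6667


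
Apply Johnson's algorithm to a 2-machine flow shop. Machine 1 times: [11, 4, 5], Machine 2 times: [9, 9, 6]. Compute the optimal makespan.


Apply Johnson's rule:
  Group 1 (a <= b): [(2, 4, 9), (3, 5, 6)]
  Group 2 (a > b): [(1, 11, 9)]
Optimal job order: [2, 3, 1]
Schedule:
  Job 2: M1 done at 4, M2 done at 13
  Job 3: M1 done at 9, M2 done at 19
  Job 1: M1 done at 20, M2 done at 29
Makespan = 29

29


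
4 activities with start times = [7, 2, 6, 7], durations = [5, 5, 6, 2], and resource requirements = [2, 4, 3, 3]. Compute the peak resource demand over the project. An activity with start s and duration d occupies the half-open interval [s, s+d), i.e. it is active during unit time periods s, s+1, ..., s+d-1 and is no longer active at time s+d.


Each activity i is active on [start_i, start_i + duration_i).
Compute total resource usage per time slot:
  t=0: active resources = [], total = 0
  t=1: active resources = [], total = 0
  t=2: active resources = [4], total = 4
  t=3: active resources = [4], total = 4
  t=4: active resources = [4], total = 4
  t=5: active resources = [4], total = 4
  t=6: active resources = [4, 3], total = 7
  t=7: active resources = [2, 3, 3], total = 8
  t=8: active resources = [2, 3, 3], total = 8
  t=9: active resources = [2, 3], total = 5
  t=10: active resources = [2, 3], total = 5
  t=11: active resources = [2, 3], total = 5
Peak resource demand = 8

8


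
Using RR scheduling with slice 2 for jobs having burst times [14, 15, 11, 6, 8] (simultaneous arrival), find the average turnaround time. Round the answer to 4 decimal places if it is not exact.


Time quantum = 2
Execution trace:
  J1 runs 2 units, time = 2
  J2 runs 2 units, time = 4
  J3 runs 2 units, time = 6
  J4 runs 2 units, time = 8
  J5 runs 2 units, time = 10
  J1 runs 2 units, time = 12
  J2 runs 2 units, time = 14
  J3 runs 2 units, time = 16
  J4 runs 2 units, time = 18
  J5 runs 2 units, time = 20
  J1 runs 2 units, time = 22
  J2 runs 2 units, time = 24
  J3 runs 2 units, time = 26
  J4 runs 2 units, time = 28
  J5 runs 2 units, time = 30
  J1 runs 2 units, time = 32
  J2 runs 2 units, time = 34
  J3 runs 2 units, time = 36
  J5 runs 2 units, time = 38
  J1 runs 2 units, time = 40
  J2 runs 2 units, time = 42
  J3 runs 2 units, time = 44
  J1 runs 2 units, time = 46
  J2 runs 2 units, time = 48
  J3 runs 1 units, time = 49
  J1 runs 2 units, time = 51
  J2 runs 2 units, time = 53
  J2 runs 1 units, time = 54
Finish times: [51, 54, 49, 28, 38]
Average turnaround = 220/5 = 44.0

44.0


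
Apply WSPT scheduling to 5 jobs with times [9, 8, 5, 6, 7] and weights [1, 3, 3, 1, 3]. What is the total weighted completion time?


Compute p/w ratios and sort ascending (WSPT): [(5, 3), (7, 3), (8, 3), (6, 1), (9, 1)]
Compute weighted completion times:
  Job (p=5,w=3): C=5, w*C=3*5=15
  Job (p=7,w=3): C=12, w*C=3*12=36
  Job (p=8,w=3): C=20, w*C=3*20=60
  Job (p=6,w=1): C=26, w*C=1*26=26
  Job (p=9,w=1): C=35, w*C=1*35=35
Total weighted completion time = 172

172


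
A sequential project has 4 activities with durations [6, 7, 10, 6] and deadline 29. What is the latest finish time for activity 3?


LF(activity 3) = deadline - sum of successor durations
Successors: activities 4 through 4 with durations [6]
Sum of successor durations = 6
LF = 29 - 6 = 23

23


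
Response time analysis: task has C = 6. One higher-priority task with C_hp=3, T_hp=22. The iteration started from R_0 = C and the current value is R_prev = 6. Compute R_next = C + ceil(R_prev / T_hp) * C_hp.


R_next = C + ceil(R_prev / T_hp) * C_hp
ceil(6 / 22) = ceil(0.2727) = 1
Interference = 1 * 3 = 3
R_next = 6 + 3 = 9

9


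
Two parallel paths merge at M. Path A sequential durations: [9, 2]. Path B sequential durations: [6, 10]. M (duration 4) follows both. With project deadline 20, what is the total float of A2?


Forward pass: ES(A2) = sum of predecessors on chain A = 9
EF = ES + duration = 9 + 2 = 11
Backward pass: LF(M) = deadline = 20; LS(M) = 20 - 4 = 16
LF(A2) = LS(M) - sum(successors on chain A) = 16 - 0 = 16
LS = LF - duration = 16 - 2 = 14
Total float = LS - ES = 14 - 9 = 5

5


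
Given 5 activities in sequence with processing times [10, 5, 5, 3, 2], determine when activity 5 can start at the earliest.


Activity 5 starts after activities 1 through 4 complete.
Predecessor durations: [10, 5, 5, 3]
ES = 10 + 5 + 5 + 3 = 23

23


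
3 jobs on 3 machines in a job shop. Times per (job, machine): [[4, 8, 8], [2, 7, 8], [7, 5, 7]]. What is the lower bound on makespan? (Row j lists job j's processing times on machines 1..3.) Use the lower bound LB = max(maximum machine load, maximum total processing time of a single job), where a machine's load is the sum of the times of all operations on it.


Machine loads:
  Machine 1: 4 + 2 + 7 = 13
  Machine 2: 8 + 7 + 5 = 20
  Machine 3: 8 + 8 + 7 = 23
Max machine load = 23
Job totals:
  Job 1: 20
  Job 2: 17
  Job 3: 19
Max job total = 20
Lower bound = max(23, 20) = 23

23


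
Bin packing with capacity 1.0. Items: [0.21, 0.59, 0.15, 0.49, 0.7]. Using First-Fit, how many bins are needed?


Place items sequentially using First-Fit:
  Item 0.21 -> new Bin 1
  Item 0.59 -> Bin 1 (now 0.8)
  Item 0.15 -> Bin 1 (now 0.95)
  Item 0.49 -> new Bin 2
  Item 0.7 -> new Bin 3
Total bins used = 3

3


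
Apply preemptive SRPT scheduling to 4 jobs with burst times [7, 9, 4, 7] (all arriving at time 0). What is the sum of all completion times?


Since all jobs arrive at t=0, SRPT equals SPT ordering.
SPT order: [4, 7, 7, 9]
Completion times:
  Job 1: p=4, C=4
  Job 2: p=7, C=11
  Job 3: p=7, C=18
  Job 4: p=9, C=27
Total completion time = 4 + 11 + 18 + 27 = 60

60


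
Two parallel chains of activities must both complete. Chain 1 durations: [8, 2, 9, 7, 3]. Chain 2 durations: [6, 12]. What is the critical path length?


Path A total = 8 + 2 + 9 + 7 + 3 = 29
Path B total = 6 + 12 = 18
Critical path = longest path = max(29, 18) = 29

29


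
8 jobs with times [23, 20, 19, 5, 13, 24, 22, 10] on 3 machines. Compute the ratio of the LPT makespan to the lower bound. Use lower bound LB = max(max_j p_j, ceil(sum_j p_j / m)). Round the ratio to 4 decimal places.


LPT order: [24, 23, 22, 20, 19, 13, 10, 5]
Machine loads after assignment: [47, 47, 42]
LPT makespan = 47
Lower bound = max(max_job, ceil(total/3)) = max(24, 46) = 46
Ratio = 47 / 46 = 1.0217

1.0217


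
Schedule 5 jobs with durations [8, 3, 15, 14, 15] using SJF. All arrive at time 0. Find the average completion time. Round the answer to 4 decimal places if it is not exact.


SJF order (ascending): [3, 8, 14, 15, 15]
Completion times:
  Job 1: burst=3, C=3
  Job 2: burst=8, C=11
  Job 3: burst=14, C=25
  Job 4: burst=15, C=40
  Job 5: burst=15, C=55
Average completion = 134/5 = 26.8

26.8


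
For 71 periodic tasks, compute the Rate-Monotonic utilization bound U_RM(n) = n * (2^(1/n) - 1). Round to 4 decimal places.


Compute 2^(1/71) = 1.0098104463
Subtract 1: 1.0098104463 - 1 = 0.0098104463
Multiply by n: 71 * 0.0098104463 = 0.6965416873
Round to 4 dp: 0.6965

0.6965


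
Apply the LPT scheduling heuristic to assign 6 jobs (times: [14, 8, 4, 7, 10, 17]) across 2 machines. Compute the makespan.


Sort jobs in decreasing order (LPT): [17, 14, 10, 8, 7, 4]
Assign each job to the least loaded machine:
  Machine 1: jobs [17, 8, 4], load = 29
  Machine 2: jobs [14, 10, 7], load = 31
Makespan = max load = 31

31


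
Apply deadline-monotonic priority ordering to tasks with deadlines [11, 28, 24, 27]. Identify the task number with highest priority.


Sort tasks by relative deadline (ascending):
  Task 1: deadline = 11
  Task 3: deadline = 24
  Task 4: deadline = 27
  Task 2: deadline = 28
Priority order (highest first): [1, 3, 4, 2]
Highest priority task = 1

1


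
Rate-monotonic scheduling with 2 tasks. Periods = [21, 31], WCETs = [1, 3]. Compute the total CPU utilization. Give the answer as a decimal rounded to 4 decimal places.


Compute individual utilizations (exact fractions):
  Task 1: C/T = 1/21 (approx. 0.0476)
  Task 2: C/T = 3/31 (approx. 0.0968)
Total utilization U = 1/21 + 3/31 = 94/651
Rounded to 4 decimal places: U = 0.1444
RM (Liu & Layland) bound for 2 tasks = 0.828427; compare with U = 94/651 (approx. 0.144393)
U <= bound, so schedulable by RM sufficient condition.

0.1444


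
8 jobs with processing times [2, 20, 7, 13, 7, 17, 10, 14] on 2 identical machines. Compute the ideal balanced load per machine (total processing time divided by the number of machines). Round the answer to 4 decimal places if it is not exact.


Total processing time = 2 + 20 + 7 + 13 + 7 + 17 + 10 + 14 = 90
Number of machines = 2
Ideal balanced load = 90 / 2 = 45.0

45.0


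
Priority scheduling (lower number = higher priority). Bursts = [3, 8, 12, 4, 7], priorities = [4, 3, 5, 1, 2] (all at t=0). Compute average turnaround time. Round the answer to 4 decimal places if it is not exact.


Sort by priority (ascending = highest first):
Order: [(1, 4), (2, 7), (3, 8), (4, 3), (5, 12)]
Completion times:
  Priority 1, burst=4, C=4
  Priority 2, burst=7, C=11
  Priority 3, burst=8, C=19
  Priority 4, burst=3, C=22
  Priority 5, burst=12, C=34
Average turnaround = 90/5 = 18.0

18.0


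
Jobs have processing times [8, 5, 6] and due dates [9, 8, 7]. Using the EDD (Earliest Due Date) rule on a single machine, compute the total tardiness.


Sort by due date (EDD order): [(6, 7), (5, 8), (8, 9)]
Compute completion times and tardiness:
  Job 1: p=6, d=7, C=6, tardiness=max(0,6-7)=0
  Job 2: p=5, d=8, C=11, tardiness=max(0,11-8)=3
  Job 3: p=8, d=9, C=19, tardiness=max(0,19-9)=10
Total tardiness = 13

13


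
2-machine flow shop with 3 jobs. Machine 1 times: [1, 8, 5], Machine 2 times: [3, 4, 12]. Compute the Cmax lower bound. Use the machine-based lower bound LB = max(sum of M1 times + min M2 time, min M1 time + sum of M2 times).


LB1 = sum(M1 times) + min(M2 times) = 14 + 3 = 17
LB2 = min(M1 times) + sum(M2 times) = 1 + 19 = 20
Lower bound = max(LB1, LB2) = max(17, 20) = 20

20


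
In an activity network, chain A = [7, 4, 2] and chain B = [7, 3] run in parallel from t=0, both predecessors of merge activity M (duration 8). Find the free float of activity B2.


ES(B2) = sum of predecessors on chain B = 7
EF(B2) = ES + duration = 7 + 3 = 10
Successor of B2 is M. ES(M) = max(sum(A), sum(B)) = max(13, 10) = 13
Free float = ES(successor) - EF(current) = 13 - 10 = 3

3


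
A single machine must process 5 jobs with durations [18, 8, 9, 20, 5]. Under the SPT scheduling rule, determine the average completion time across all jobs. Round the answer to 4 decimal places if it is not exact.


Sort jobs by processing time (SPT order): [5, 8, 9, 18, 20]
Compute completion times sequentially:
  Job 1: processing = 5, completes at 5
  Job 2: processing = 8, completes at 13
  Job 3: processing = 9, completes at 22
  Job 4: processing = 18, completes at 40
  Job 5: processing = 20, completes at 60
Sum of completion times = 140
Average completion time = 140/5 = 28.0

28.0


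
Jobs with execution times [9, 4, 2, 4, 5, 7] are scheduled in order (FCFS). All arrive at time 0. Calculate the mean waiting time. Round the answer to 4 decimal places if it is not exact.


FCFS order (as given): [9, 4, 2, 4, 5, 7]
Waiting times:
  Job 1: wait = 0
  Job 2: wait = 9
  Job 3: wait = 13
  Job 4: wait = 15
  Job 5: wait = 19
  Job 6: wait = 24
Sum of waiting times = 80
Average waiting time = 80/6 = 13.3333

13.3333


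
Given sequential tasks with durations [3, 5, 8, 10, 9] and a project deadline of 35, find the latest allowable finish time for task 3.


LF(activity 3) = deadline - sum of successor durations
Successors: activities 4 through 5 with durations [10, 9]
Sum of successor durations = 19
LF = 35 - 19 = 16

16


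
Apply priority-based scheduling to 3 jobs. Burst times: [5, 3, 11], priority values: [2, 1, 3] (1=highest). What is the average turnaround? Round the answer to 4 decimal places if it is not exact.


Sort by priority (ascending = highest first):
Order: [(1, 3), (2, 5), (3, 11)]
Completion times:
  Priority 1, burst=3, C=3
  Priority 2, burst=5, C=8
  Priority 3, burst=11, C=19
Average turnaround = 30/3 = 10.0

10.0


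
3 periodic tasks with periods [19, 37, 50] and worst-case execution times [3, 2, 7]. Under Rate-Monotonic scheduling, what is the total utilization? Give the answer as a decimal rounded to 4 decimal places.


Compute individual utilizations (exact fractions):
  Task 1: C/T = 3/19 (approx. 0.1579)
  Task 2: C/T = 2/37 (approx. 0.0541)
  Task 3: C/T = 7/50 (approx. 0.14)
Total utilization U = 3/19 + 2/37 + 7/50 = 12371/35150
Rounded to 4 decimal places: U = 0.3519
RM (Liu & Layland) bound for 3 tasks = 0.779763; compare with U = 12371/35150 (approx. 0.351949)
U <= bound, so schedulable by RM sufficient condition.

0.3519


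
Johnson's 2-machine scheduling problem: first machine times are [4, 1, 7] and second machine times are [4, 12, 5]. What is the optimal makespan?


Apply Johnson's rule:
  Group 1 (a <= b): [(2, 1, 12), (1, 4, 4)]
  Group 2 (a > b): [(3, 7, 5)]
Optimal job order: [2, 1, 3]
Schedule:
  Job 2: M1 done at 1, M2 done at 13
  Job 1: M1 done at 5, M2 done at 17
  Job 3: M1 done at 12, M2 done at 22
Makespan = 22

22


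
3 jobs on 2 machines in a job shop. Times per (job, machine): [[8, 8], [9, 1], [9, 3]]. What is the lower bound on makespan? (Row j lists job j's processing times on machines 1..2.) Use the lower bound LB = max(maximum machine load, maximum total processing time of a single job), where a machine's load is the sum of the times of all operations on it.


Machine loads:
  Machine 1: 8 + 9 + 9 = 26
  Machine 2: 8 + 1 + 3 = 12
Max machine load = 26
Job totals:
  Job 1: 16
  Job 2: 10
  Job 3: 12
Max job total = 16
Lower bound = max(26, 16) = 26

26


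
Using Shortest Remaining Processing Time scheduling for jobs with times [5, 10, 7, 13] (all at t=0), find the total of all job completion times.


Since all jobs arrive at t=0, SRPT equals SPT ordering.
SPT order: [5, 7, 10, 13]
Completion times:
  Job 1: p=5, C=5
  Job 2: p=7, C=12
  Job 3: p=10, C=22
  Job 4: p=13, C=35
Total completion time = 5 + 12 + 22 + 35 = 74

74


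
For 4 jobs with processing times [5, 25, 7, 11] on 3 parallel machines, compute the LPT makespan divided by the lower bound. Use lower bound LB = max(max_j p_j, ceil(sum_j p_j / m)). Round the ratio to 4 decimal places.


LPT order: [25, 11, 7, 5]
Machine loads after assignment: [25, 11, 12]
LPT makespan = 25
Lower bound = max(max_job, ceil(total/3)) = max(25, 16) = 25
Ratio = 25 / 25 = 1.0

1.0


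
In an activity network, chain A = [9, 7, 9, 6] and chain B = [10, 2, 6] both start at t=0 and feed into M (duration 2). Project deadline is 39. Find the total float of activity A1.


Forward pass: ES(A1) = sum of predecessors on chain A = 0
EF = ES + duration = 0 + 9 = 9
Backward pass: LF(M) = deadline = 39; LS(M) = 39 - 2 = 37
LF(A1) = LS(M) - sum(successors on chain A) = 37 - 22 = 15
LS = LF - duration = 15 - 9 = 6
Total float = LS - ES = 6 - 0 = 6

6


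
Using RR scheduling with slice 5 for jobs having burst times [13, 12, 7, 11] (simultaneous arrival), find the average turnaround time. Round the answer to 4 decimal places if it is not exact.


Time quantum = 5
Execution trace:
  J1 runs 5 units, time = 5
  J2 runs 5 units, time = 10
  J3 runs 5 units, time = 15
  J4 runs 5 units, time = 20
  J1 runs 5 units, time = 25
  J2 runs 5 units, time = 30
  J3 runs 2 units, time = 32
  J4 runs 5 units, time = 37
  J1 runs 3 units, time = 40
  J2 runs 2 units, time = 42
  J4 runs 1 units, time = 43
Finish times: [40, 42, 32, 43]
Average turnaround = 157/4 = 39.25

39.25


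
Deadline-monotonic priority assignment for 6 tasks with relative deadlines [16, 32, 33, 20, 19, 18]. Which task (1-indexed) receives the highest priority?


Sort tasks by relative deadline (ascending):
  Task 1: deadline = 16
  Task 6: deadline = 18
  Task 5: deadline = 19
  Task 4: deadline = 20
  Task 2: deadline = 32
  Task 3: deadline = 33
Priority order (highest first): [1, 6, 5, 4, 2, 3]
Highest priority task = 1

1


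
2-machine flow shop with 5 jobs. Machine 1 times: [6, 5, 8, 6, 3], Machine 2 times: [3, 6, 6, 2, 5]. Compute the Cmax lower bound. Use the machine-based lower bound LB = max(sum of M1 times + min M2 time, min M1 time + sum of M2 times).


LB1 = sum(M1 times) + min(M2 times) = 28 + 2 = 30
LB2 = min(M1 times) + sum(M2 times) = 3 + 22 = 25
Lower bound = max(LB1, LB2) = max(30, 25) = 30

30


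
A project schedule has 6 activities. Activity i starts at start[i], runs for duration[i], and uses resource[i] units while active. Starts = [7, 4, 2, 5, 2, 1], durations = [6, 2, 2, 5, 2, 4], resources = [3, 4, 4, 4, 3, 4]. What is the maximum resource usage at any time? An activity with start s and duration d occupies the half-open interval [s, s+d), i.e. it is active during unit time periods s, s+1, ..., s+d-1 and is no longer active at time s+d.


Each activity i is active on [start_i, start_i + duration_i).
Compute total resource usage per time slot:
  t=0: active resources = [], total = 0
  t=1: active resources = [4], total = 4
  t=2: active resources = [4, 3, 4], total = 11
  t=3: active resources = [4, 3, 4], total = 11
  t=4: active resources = [4, 4], total = 8
  t=5: active resources = [4, 4], total = 8
  t=6: active resources = [4], total = 4
  t=7: active resources = [3, 4], total = 7
  t=8: active resources = [3, 4], total = 7
  t=9: active resources = [3, 4], total = 7
  t=10: active resources = [3], total = 3
  t=11: active resources = [3], total = 3
  t=12: active resources = [3], total = 3
Peak resource demand = 11

11


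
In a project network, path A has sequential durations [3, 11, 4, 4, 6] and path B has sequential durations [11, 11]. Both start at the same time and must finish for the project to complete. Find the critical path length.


Path A total = 3 + 11 + 4 + 4 + 6 = 28
Path B total = 11 + 11 = 22
Critical path = longest path = max(28, 22) = 28

28


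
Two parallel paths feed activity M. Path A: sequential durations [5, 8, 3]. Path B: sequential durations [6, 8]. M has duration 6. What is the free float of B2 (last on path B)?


ES(B2) = sum of predecessors on chain B = 6
EF(B2) = ES + duration = 6 + 8 = 14
Successor of B2 is M. ES(M) = max(sum(A), sum(B)) = max(16, 14) = 16
Free float = ES(successor) - EF(current) = 16 - 14 = 2

2


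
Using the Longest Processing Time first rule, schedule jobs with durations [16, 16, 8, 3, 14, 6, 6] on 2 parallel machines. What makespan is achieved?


Sort jobs in decreasing order (LPT): [16, 16, 14, 8, 6, 6, 3]
Assign each job to the least loaded machine:
  Machine 1: jobs [16, 14, 6], load = 36
  Machine 2: jobs [16, 8, 6, 3], load = 33
Makespan = max load = 36

36


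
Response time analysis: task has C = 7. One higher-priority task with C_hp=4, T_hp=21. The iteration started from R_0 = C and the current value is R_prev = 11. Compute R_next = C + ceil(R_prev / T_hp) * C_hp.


R_next = C + ceil(R_prev / T_hp) * C_hp
ceil(11 / 21) = ceil(0.5238) = 1
Interference = 1 * 4 = 4
R_next = 7 + 4 = 11
R_next = R_prev, so the iteration has converged (response time = 11).

11


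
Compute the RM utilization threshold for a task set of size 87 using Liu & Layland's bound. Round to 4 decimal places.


Compute 2^(1/87) = 1.0079990316
Subtract 1: 1.0079990316 - 1 = 0.0079990316
Multiply by n: 87 * 0.0079990316 = 0.6959157492
Round to 4 dp: 0.6959

0.6959


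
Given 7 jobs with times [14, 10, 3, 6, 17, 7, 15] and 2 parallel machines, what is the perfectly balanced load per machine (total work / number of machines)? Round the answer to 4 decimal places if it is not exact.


Total processing time = 14 + 10 + 3 + 6 + 17 + 7 + 15 = 72
Number of machines = 2
Ideal balanced load = 72 / 2 = 36.0

36.0


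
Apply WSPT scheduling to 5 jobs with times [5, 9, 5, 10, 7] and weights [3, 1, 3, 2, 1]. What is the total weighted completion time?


Compute p/w ratios and sort ascending (WSPT): [(5, 3), (5, 3), (10, 2), (7, 1), (9, 1)]
Compute weighted completion times:
  Job (p=5,w=3): C=5, w*C=3*5=15
  Job (p=5,w=3): C=10, w*C=3*10=30
  Job (p=10,w=2): C=20, w*C=2*20=40
  Job (p=7,w=1): C=27, w*C=1*27=27
  Job (p=9,w=1): C=36, w*C=1*36=36
Total weighted completion time = 148

148


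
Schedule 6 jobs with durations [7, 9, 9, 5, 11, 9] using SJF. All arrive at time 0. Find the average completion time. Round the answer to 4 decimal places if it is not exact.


SJF order (ascending): [5, 7, 9, 9, 9, 11]
Completion times:
  Job 1: burst=5, C=5
  Job 2: burst=7, C=12
  Job 3: burst=9, C=21
  Job 4: burst=9, C=30
  Job 5: burst=9, C=39
  Job 6: burst=11, C=50
Average completion = 157/6 = 26.1667

26.1667


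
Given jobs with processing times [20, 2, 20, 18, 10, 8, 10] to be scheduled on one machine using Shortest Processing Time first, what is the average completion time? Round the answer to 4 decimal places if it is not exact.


Sort jobs by processing time (SPT order): [2, 8, 10, 10, 18, 20, 20]
Compute completion times sequentially:
  Job 1: processing = 2, completes at 2
  Job 2: processing = 8, completes at 10
  Job 3: processing = 10, completes at 20
  Job 4: processing = 10, completes at 30
  Job 5: processing = 18, completes at 48
  Job 6: processing = 20, completes at 68
  Job 7: processing = 20, completes at 88
Sum of completion times = 266
Average completion time = 266/7 = 38.0

38.0


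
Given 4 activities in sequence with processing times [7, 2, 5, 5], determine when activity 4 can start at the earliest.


Activity 4 starts after activities 1 through 3 complete.
Predecessor durations: [7, 2, 5]
ES = 7 + 2 + 5 = 14

14


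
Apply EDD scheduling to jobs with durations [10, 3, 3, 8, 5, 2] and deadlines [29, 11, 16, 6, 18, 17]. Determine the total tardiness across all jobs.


Sort by due date (EDD order): [(8, 6), (3, 11), (3, 16), (2, 17), (5, 18), (10, 29)]
Compute completion times and tardiness:
  Job 1: p=8, d=6, C=8, tardiness=max(0,8-6)=2
  Job 2: p=3, d=11, C=11, tardiness=max(0,11-11)=0
  Job 3: p=3, d=16, C=14, tardiness=max(0,14-16)=0
  Job 4: p=2, d=17, C=16, tardiness=max(0,16-17)=0
  Job 5: p=5, d=18, C=21, tardiness=max(0,21-18)=3
  Job 6: p=10, d=29, C=31, tardiness=max(0,31-29)=2
Total tardiness = 7

7


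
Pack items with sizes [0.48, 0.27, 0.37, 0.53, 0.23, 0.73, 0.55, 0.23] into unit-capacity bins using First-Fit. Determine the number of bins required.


Place items sequentially using First-Fit:
  Item 0.48 -> new Bin 1
  Item 0.27 -> Bin 1 (now 0.75)
  Item 0.37 -> new Bin 2
  Item 0.53 -> Bin 2 (now 0.9)
  Item 0.23 -> Bin 1 (now 0.98)
  Item 0.73 -> new Bin 3
  Item 0.55 -> new Bin 4
  Item 0.23 -> Bin 3 (now 0.96)
Total bins used = 4

4


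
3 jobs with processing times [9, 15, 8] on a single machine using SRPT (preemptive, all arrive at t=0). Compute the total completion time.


Since all jobs arrive at t=0, SRPT equals SPT ordering.
SPT order: [8, 9, 15]
Completion times:
  Job 1: p=8, C=8
  Job 2: p=9, C=17
  Job 3: p=15, C=32
Total completion time = 8 + 17 + 32 = 57

57


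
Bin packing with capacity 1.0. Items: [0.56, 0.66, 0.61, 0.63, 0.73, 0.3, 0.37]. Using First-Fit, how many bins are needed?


Place items sequentially using First-Fit:
  Item 0.56 -> new Bin 1
  Item 0.66 -> new Bin 2
  Item 0.61 -> new Bin 3
  Item 0.63 -> new Bin 4
  Item 0.73 -> new Bin 5
  Item 0.3 -> Bin 1 (now 0.86)
  Item 0.37 -> Bin 3 (now 0.98)
Total bins used = 5

5


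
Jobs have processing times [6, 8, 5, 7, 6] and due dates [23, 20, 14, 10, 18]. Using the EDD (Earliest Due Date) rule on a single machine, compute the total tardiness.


Sort by due date (EDD order): [(7, 10), (5, 14), (6, 18), (8, 20), (6, 23)]
Compute completion times and tardiness:
  Job 1: p=7, d=10, C=7, tardiness=max(0,7-10)=0
  Job 2: p=5, d=14, C=12, tardiness=max(0,12-14)=0
  Job 3: p=6, d=18, C=18, tardiness=max(0,18-18)=0
  Job 4: p=8, d=20, C=26, tardiness=max(0,26-20)=6
  Job 5: p=6, d=23, C=32, tardiness=max(0,32-23)=9
Total tardiness = 15

15


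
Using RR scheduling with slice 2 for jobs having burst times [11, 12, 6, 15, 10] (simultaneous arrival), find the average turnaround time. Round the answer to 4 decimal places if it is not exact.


Time quantum = 2
Execution trace:
  J1 runs 2 units, time = 2
  J2 runs 2 units, time = 4
  J3 runs 2 units, time = 6
  J4 runs 2 units, time = 8
  J5 runs 2 units, time = 10
  J1 runs 2 units, time = 12
  J2 runs 2 units, time = 14
  J3 runs 2 units, time = 16
  J4 runs 2 units, time = 18
  J5 runs 2 units, time = 20
  J1 runs 2 units, time = 22
  J2 runs 2 units, time = 24
  J3 runs 2 units, time = 26
  J4 runs 2 units, time = 28
  J5 runs 2 units, time = 30
  J1 runs 2 units, time = 32
  J2 runs 2 units, time = 34
  J4 runs 2 units, time = 36
  J5 runs 2 units, time = 38
  J1 runs 2 units, time = 40
  J2 runs 2 units, time = 42
  J4 runs 2 units, time = 44
  J5 runs 2 units, time = 46
  J1 runs 1 units, time = 47
  J2 runs 2 units, time = 49
  J4 runs 2 units, time = 51
  J4 runs 2 units, time = 53
  J4 runs 1 units, time = 54
Finish times: [47, 49, 26, 54, 46]
Average turnaround = 222/5 = 44.4

44.4


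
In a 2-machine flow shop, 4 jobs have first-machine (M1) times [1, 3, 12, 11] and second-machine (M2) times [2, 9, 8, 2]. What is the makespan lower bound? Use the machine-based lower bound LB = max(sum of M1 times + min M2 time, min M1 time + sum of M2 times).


LB1 = sum(M1 times) + min(M2 times) = 27 + 2 = 29
LB2 = min(M1 times) + sum(M2 times) = 1 + 21 = 22
Lower bound = max(LB1, LB2) = max(29, 22) = 29

29


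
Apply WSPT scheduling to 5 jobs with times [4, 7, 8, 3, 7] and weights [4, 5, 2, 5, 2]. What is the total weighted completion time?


Compute p/w ratios and sort ascending (WSPT): [(3, 5), (4, 4), (7, 5), (7, 2), (8, 2)]
Compute weighted completion times:
  Job (p=3,w=5): C=3, w*C=5*3=15
  Job (p=4,w=4): C=7, w*C=4*7=28
  Job (p=7,w=5): C=14, w*C=5*14=70
  Job (p=7,w=2): C=21, w*C=2*21=42
  Job (p=8,w=2): C=29, w*C=2*29=58
Total weighted completion time = 213

213


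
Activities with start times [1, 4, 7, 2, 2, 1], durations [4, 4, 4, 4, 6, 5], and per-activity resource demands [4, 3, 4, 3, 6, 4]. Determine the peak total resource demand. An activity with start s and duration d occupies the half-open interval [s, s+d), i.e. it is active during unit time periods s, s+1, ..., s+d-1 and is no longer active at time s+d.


Each activity i is active on [start_i, start_i + duration_i).
Compute total resource usage per time slot:
  t=0: active resources = [], total = 0
  t=1: active resources = [4, 4], total = 8
  t=2: active resources = [4, 3, 6, 4], total = 17
  t=3: active resources = [4, 3, 6, 4], total = 17
  t=4: active resources = [4, 3, 3, 6, 4], total = 20
  t=5: active resources = [3, 3, 6, 4], total = 16
  t=6: active resources = [3, 6], total = 9
  t=7: active resources = [3, 4, 6], total = 13
  t=8: active resources = [4], total = 4
  t=9: active resources = [4], total = 4
  t=10: active resources = [4], total = 4
Peak resource demand = 20

20


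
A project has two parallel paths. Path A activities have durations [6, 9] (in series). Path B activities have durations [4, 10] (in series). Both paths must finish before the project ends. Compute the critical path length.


Path A total = 6 + 9 = 15
Path B total = 4 + 10 = 14
Critical path = longest path = max(15, 14) = 15

15


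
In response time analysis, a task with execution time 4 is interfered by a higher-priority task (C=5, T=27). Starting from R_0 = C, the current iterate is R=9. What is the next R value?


R_next = C + ceil(R_prev / T_hp) * C_hp
ceil(9 / 27) = ceil(0.3333) = 1
Interference = 1 * 5 = 5
R_next = 4 + 5 = 9
R_next = R_prev, so the iteration has converged (response time = 9).

9


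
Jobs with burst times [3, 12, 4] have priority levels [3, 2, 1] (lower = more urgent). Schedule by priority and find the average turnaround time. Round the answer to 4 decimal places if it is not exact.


Sort by priority (ascending = highest first):
Order: [(1, 4), (2, 12), (3, 3)]
Completion times:
  Priority 1, burst=4, C=4
  Priority 2, burst=12, C=16
  Priority 3, burst=3, C=19
Average turnaround = 39/3 = 13.0

13.0


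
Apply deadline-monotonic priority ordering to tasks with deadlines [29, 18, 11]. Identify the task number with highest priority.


Sort tasks by relative deadline (ascending):
  Task 3: deadline = 11
  Task 2: deadline = 18
  Task 1: deadline = 29
Priority order (highest first): [3, 2, 1]
Highest priority task = 3

3


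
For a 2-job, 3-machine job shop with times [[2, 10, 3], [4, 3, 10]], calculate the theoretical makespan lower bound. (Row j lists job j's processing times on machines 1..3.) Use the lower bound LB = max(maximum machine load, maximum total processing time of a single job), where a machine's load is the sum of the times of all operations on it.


Machine loads:
  Machine 1: 2 + 4 = 6
  Machine 2: 10 + 3 = 13
  Machine 3: 3 + 10 = 13
Max machine load = 13
Job totals:
  Job 1: 15
  Job 2: 17
Max job total = 17
Lower bound = max(13, 17) = 17

17


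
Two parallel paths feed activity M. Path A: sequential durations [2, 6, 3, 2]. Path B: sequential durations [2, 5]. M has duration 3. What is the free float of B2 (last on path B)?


ES(B2) = sum of predecessors on chain B = 2
EF(B2) = ES + duration = 2 + 5 = 7
Successor of B2 is M. ES(M) = max(sum(A), sum(B)) = max(13, 7) = 13
Free float = ES(successor) - EF(current) = 13 - 7 = 6

6


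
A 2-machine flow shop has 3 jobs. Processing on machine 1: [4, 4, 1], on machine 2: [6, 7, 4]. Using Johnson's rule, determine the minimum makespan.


Apply Johnson's rule:
  Group 1 (a <= b): [(3, 1, 4), (1, 4, 6), (2, 4, 7)]
  Group 2 (a > b): []
Optimal job order: [3, 1, 2]
Schedule:
  Job 3: M1 done at 1, M2 done at 5
  Job 1: M1 done at 5, M2 done at 11
  Job 2: M1 done at 9, M2 done at 18
Makespan = 18

18


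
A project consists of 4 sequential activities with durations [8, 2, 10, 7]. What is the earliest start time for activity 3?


Activity 3 starts after activities 1 through 2 complete.
Predecessor durations: [8, 2]
ES = 8 + 2 = 10

10


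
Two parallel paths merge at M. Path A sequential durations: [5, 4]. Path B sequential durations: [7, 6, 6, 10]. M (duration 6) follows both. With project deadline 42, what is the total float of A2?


Forward pass: ES(A2) = sum of predecessors on chain A = 5
EF = ES + duration = 5 + 4 = 9
Backward pass: LF(M) = deadline = 42; LS(M) = 42 - 6 = 36
LF(A2) = LS(M) - sum(successors on chain A) = 36 - 0 = 36
LS = LF - duration = 36 - 4 = 32
Total float = LS - ES = 32 - 5 = 27

27


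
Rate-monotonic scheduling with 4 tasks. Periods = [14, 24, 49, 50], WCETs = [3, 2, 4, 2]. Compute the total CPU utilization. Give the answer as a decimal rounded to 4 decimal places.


Compute individual utilizations (exact fractions):
  Task 1: C/T = 3/14 (approx. 0.2143)
  Task 2: C/T = 2/24 = 1/12 (approx. 0.0833)
  Task 3: C/T = 4/49 (approx. 0.0816)
  Task 4: C/T = 2/50 = 1/25 (approx. 0.04)
Total utilization U = 3/14 + 1/12 + 4/49 + 1/25 = 6163/14700
Rounded to 4 decimal places: U = 0.4193
RM (Liu & Layland) bound for 4 tasks = 0.756828; compare with U = 6163/14700 (approx. 0.419252)
U <= bound, so schedulable by RM sufficient condition.

0.4193


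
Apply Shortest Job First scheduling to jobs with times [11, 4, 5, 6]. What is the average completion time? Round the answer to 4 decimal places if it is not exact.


SJF order (ascending): [4, 5, 6, 11]
Completion times:
  Job 1: burst=4, C=4
  Job 2: burst=5, C=9
  Job 3: burst=6, C=15
  Job 4: burst=11, C=26
Average completion = 54/4 = 13.5

13.5


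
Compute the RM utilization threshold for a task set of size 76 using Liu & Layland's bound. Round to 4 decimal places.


Compute 2^(1/76) = 1.0091620748
Subtract 1: 1.0091620748 - 1 = 0.0091620748
Multiply by n: 76 * 0.0091620748 = 0.6963176848
Round to 4 dp: 0.6963

0.6963


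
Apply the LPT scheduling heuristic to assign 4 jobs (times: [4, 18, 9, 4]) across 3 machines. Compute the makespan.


Sort jobs in decreasing order (LPT): [18, 9, 4, 4]
Assign each job to the least loaded machine:
  Machine 1: jobs [18], load = 18
  Machine 2: jobs [9], load = 9
  Machine 3: jobs [4, 4], load = 8
Makespan = max load = 18

18


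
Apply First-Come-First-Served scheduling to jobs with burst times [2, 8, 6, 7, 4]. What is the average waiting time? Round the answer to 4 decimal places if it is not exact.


FCFS order (as given): [2, 8, 6, 7, 4]
Waiting times:
  Job 1: wait = 0
  Job 2: wait = 2
  Job 3: wait = 10
  Job 4: wait = 16
  Job 5: wait = 23
Sum of waiting times = 51
Average waiting time = 51/5 = 10.2

10.2


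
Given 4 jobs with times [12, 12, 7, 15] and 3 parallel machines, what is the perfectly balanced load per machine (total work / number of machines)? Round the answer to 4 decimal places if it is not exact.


Total processing time = 12 + 12 + 7 + 15 = 46
Number of machines = 3
Ideal balanced load = 46 / 3 = 15.3333

15.3333


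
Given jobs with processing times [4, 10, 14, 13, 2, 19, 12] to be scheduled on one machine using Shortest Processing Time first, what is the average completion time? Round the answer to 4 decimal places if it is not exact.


Sort jobs by processing time (SPT order): [2, 4, 10, 12, 13, 14, 19]
Compute completion times sequentially:
  Job 1: processing = 2, completes at 2
  Job 2: processing = 4, completes at 6
  Job 3: processing = 10, completes at 16
  Job 4: processing = 12, completes at 28
  Job 5: processing = 13, completes at 41
  Job 6: processing = 14, completes at 55
  Job 7: processing = 19, completes at 74
Sum of completion times = 222
Average completion time = 222/7 = 31.7143

31.7143


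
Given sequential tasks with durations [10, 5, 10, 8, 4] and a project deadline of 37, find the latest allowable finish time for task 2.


LF(activity 2) = deadline - sum of successor durations
Successors: activities 3 through 5 with durations [10, 8, 4]
Sum of successor durations = 22
LF = 37 - 22 = 15

15


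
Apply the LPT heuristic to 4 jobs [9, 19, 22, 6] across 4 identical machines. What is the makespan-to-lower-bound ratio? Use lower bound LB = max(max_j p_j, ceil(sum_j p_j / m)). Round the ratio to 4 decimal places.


LPT order: [22, 19, 9, 6]
Machine loads after assignment: [22, 19, 9, 6]
LPT makespan = 22
Lower bound = max(max_job, ceil(total/4)) = max(22, 14) = 22
Ratio = 22 / 22 = 1.0

1.0


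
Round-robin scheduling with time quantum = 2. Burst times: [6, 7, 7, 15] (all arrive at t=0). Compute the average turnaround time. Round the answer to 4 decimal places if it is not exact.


Time quantum = 2
Execution trace:
  J1 runs 2 units, time = 2
  J2 runs 2 units, time = 4
  J3 runs 2 units, time = 6
  J4 runs 2 units, time = 8
  J1 runs 2 units, time = 10
  J2 runs 2 units, time = 12
  J3 runs 2 units, time = 14
  J4 runs 2 units, time = 16
  J1 runs 2 units, time = 18
  J2 runs 2 units, time = 20
  J3 runs 2 units, time = 22
  J4 runs 2 units, time = 24
  J2 runs 1 units, time = 25
  J3 runs 1 units, time = 26
  J4 runs 2 units, time = 28
  J4 runs 2 units, time = 30
  J4 runs 2 units, time = 32
  J4 runs 2 units, time = 34
  J4 runs 1 units, time = 35
Finish times: [18, 25, 26, 35]
Average turnaround = 104/4 = 26.0

26.0


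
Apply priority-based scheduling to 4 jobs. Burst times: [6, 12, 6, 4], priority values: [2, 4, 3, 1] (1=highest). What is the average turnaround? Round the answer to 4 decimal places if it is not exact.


Sort by priority (ascending = highest first):
Order: [(1, 4), (2, 6), (3, 6), (4, 12)]
Completion times:
  Priority 1, burst=4, C=4
  Priority 2, burst=6, C=10
  Priority 3, burst=6, C=16
  Priority 4, burst=12, C=28
Average turnaround = 58/4 = 14.5

14.5


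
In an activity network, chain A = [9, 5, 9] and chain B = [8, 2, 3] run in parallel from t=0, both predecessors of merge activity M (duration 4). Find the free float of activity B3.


ES(B3) = sum of predecessors on chain B = 10
EF(B3) = ES + duration = 10 + 3 = 13
Successor of B3 is M. ES(M) = max(sum(A), sum(B)) = max(23, 13) = 23
Free float = ES(successor) - EF(current) = 23 - 13 = 10

10
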